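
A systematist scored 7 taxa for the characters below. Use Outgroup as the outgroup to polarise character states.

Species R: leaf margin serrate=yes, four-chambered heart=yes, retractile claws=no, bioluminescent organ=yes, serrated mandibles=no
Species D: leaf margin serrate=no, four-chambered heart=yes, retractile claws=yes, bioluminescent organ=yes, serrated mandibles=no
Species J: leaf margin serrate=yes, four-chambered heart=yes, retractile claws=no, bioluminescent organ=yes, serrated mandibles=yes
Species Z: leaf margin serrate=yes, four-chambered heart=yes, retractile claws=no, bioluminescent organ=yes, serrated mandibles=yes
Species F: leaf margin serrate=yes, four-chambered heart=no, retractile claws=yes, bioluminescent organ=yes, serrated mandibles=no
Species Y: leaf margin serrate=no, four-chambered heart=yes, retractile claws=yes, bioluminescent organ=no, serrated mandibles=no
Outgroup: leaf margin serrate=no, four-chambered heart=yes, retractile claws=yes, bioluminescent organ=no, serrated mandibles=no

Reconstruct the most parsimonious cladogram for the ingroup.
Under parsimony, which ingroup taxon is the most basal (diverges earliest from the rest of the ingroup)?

Character polarity is set by the outgroup: the derived state is whichever differs from the outgroup's state, so for four-chambered heart, retractile claws the derived state is 'no', and for the remaining characters it is 'yes'.
leaf margin serrate: derived state 'yes' in Species F, Species J, Species R, and Species Z only — synapomorphy for {Species F, Species J, Species R, Species Z}.
four-chambered heart (derived state 'no') is unique to Species F (autapomorphy; uninformative for grouping).
retractile claws: derived state 'no' in Species J, Species R, and Species Z only — synapomorphy for {Species J, Species R, Species Z}.
Only Species D, Species F, Species J, Species R, and Species Z show the derived state 'yes' for bioluminescent organ, supporting them as a clade.
Only Species J and Species Z show the derived state 'yes' for serrated mandibles, supporting them as a clade.
Most parsimonious ingroup topology: ((((Species R,(Species Z,Species J)),Species F),Species D),Species Y).
Species Y is sister to the clade containing all other ingroup taxa, so it is the earliest-diverging (most basal) ingroup lineage.

Species Y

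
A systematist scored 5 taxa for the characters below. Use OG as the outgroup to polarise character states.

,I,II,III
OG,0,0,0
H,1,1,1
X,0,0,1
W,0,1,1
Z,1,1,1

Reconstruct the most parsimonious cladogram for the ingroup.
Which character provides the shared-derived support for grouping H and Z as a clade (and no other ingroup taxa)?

I

The outgroup has state '0' for every character, so '1' is the derived state throughout.
Only H and Z show the derived state '1' for I, supporting them as a clade.
Only H, W, and Z show the derived state '1' for II, supporting them as a clade.
All ingroup taxa share the derived state '1' for III; it defines the ingroup but does not resolve relationships within it.
Most parsimonious ingroup topology: (((H,Z),W),X).
The clade {H, Z} is supported by I: its derived state '1' occurs in exactly those taxa and in no other taxon (including the outgroup).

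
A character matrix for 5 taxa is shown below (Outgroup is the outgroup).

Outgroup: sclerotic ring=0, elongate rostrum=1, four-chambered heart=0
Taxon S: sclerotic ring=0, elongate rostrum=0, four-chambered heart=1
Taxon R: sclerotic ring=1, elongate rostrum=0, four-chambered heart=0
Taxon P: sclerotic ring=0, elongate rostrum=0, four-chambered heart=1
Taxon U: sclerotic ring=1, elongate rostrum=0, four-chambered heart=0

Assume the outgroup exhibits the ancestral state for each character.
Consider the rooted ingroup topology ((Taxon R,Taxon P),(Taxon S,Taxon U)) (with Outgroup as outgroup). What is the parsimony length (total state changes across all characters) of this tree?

Map each character onto ((Taxon R,Taxon P),(Taxon S,Taxon U)) (rooted by Outgroup) and count the minimum state changes it requires (Fitch parsimony):
sclerotic ring: 2; elongate rostrum: 1; four-chambered heart: 2.
Total tree length = 5.

5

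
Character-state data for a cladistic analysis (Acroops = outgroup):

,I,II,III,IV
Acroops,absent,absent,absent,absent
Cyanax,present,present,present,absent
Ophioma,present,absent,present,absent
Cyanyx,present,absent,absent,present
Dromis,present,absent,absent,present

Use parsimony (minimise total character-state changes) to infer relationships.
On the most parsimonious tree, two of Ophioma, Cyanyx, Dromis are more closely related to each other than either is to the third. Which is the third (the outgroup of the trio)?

Ophioma

The outgroup has state 'absent' for every character, so 'present' is the derived state throughout.
All ingroup taxa share the derived state 'present' for I; it defines the ingroup but does not resolve relationships within it.
II: derived state 'present' in Cyanax only — an autapomorphy, so it tells us nothing about relationships among taxa.
III: derived state 'present' in Cyanax and Ophioma only — synapomorphy for {Cyanax, Ophioma}.
Only Cyanyx and Dromis show the derived state 'present' for IV, supporting them as a clade.
Most parsimonious ingroup topology: ((Cyanax,Ophioma),(Cyanyx,Dromis)).
Dromis and Cyanyx share a more recent common ancestor with each other than either does with Ophioma, so Ophioma is the least closely related of the three.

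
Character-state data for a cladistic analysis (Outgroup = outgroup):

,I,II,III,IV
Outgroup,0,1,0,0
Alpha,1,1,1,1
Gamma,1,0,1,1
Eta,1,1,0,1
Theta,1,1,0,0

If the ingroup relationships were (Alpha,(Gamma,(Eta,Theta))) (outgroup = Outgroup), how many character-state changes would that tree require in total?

Map each character onto (Alpha,(Gamma,(Eta,Theta))) (rooted by Outgroup) and count the minimum state changes it requires (Fitch parsimony):
I: 1; II: 1; III: 2; IV: 2.
Total tree length = 6.

6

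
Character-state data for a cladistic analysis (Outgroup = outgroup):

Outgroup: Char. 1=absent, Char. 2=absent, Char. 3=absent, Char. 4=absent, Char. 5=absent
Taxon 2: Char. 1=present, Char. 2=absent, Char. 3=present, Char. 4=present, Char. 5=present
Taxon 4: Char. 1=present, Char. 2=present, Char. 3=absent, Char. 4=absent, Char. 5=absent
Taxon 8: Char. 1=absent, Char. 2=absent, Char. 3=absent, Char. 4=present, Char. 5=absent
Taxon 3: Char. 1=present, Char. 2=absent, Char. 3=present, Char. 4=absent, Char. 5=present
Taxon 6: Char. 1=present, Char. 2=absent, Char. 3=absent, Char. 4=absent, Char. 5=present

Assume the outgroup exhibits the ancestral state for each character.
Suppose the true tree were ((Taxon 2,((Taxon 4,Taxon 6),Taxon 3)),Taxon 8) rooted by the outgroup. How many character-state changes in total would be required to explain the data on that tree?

Map each character onto ((Taxon 2,((Taxon 4,Taxon 6),Taxon 3)),Taxon 8) (rooted by Outgroup) and count the minimum state changes it requires (Fitch parsimony):
Char. 1: 1; Char. 2: 1; Char. 3: 2; Char. 4: 2; Char. 5: 2.
Total tree length = 8.

8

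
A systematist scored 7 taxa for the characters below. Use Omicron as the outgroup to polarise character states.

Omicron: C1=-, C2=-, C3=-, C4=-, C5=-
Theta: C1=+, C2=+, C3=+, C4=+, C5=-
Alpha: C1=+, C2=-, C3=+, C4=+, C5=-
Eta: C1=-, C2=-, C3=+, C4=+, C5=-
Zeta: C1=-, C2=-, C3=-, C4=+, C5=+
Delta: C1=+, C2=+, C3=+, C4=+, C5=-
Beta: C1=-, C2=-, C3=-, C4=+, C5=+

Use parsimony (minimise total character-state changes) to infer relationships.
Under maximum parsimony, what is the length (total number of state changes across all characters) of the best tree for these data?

5

The outgroup has state '-' for every character, so '+' is the derived state throughout.
C1 (derived state '+') is shared by Alpha, Delta, and Theta — a synapomorphy uniting that clade.
C2 (derived state '+') is shared by Delta and Theta — a synapomorphy uniting that clade.
C3: derived state '+' in Alpha, Delta, Eta, and Theta only — synapomorphy for {Alpha, Delta, Eta, Theta}.
All ingroup taxa share the derived state '+' for C4; it defines the ingroup but does not resolve relationships within it.
Only Beta and Zeta show the derived state '+' for C5, supporting them as a clade.
Most parsimonious ingroup topology: ((((Theta,Delta),Alpha),Eta),(Zeta,Beta)).
Changes per character on this tree: C1: 1; C2: 1; C3: 1; C4: 1; C5: 1.
Total = 5.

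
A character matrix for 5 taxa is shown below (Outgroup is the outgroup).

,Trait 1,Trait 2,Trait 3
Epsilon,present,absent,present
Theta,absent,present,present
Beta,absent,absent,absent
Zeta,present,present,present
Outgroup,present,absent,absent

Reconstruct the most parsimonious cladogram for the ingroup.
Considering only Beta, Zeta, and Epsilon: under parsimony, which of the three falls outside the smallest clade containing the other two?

Character polarity is set by the outgroup: the derived state is whichever differs from the outgroup's state, so for Trait 1 the derived state is 'absent', and for the remaining characters it is 'present'.
Trait 1 groups Beta and Theta, which is incompatible with the clades supported by the remaining characters; treating it as convergent (homoplasy) costs fewer steps than any alternative tree.
Trait 2: derived state 'present' in Theta and Zeta only — synapomorphy for {Theta, Zeta}.
Trait 3 (derived state 'present') is shared by Epsilon, Theta, and Zeta — a synapomorphy uniting that clade.
Most parsimonious ingroup topology: (Beta,((Zeta,Theta),Epsilon)).
Zeta and Epsilon share a more recent common ancestor with each other than either does with Beta, so Beta is the least closely related of the three.

Beta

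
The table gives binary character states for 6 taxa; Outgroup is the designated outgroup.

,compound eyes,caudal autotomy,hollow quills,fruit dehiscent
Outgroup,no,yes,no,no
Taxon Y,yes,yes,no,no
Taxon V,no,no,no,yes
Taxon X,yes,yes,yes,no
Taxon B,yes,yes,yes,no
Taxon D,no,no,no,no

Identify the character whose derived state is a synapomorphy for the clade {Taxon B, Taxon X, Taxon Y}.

compound eyes

Character polarity is set by the outgroup: the derived state is whichever differs from the outgroup's state, so for caudal autotomy the derived state is 'no', and for the remaining characters it is 'yes'.
compound eyes (derived state 'yes') is shared by Taxon B, Taxon X, and Taxon Y — a synapomorphy uniting that clade.
Only Taxon D and Taxon V show the derived state 'no' for caudal autotomy, supporting them as a clade.
hollow quills: derived state 'yes' in Taxon B and Taxon X only — synapomorphy for {Taxon B, Taxon X}.
fruit dehiscent (derived state 'yes') is unique to Taxon V (autapomorphy; uninformative for grouping).
Most parsimonious ingroup topology: ((Taxon Y,(Taxon X,Taxon B)),(Taxon V,Taxon D)).
The clade {Taxon B, Taxon X, Taxon Y} is supported by compound eyes: its derived state 'yes' occurs in exactly those taxa and in no other taxon (including the outgroup).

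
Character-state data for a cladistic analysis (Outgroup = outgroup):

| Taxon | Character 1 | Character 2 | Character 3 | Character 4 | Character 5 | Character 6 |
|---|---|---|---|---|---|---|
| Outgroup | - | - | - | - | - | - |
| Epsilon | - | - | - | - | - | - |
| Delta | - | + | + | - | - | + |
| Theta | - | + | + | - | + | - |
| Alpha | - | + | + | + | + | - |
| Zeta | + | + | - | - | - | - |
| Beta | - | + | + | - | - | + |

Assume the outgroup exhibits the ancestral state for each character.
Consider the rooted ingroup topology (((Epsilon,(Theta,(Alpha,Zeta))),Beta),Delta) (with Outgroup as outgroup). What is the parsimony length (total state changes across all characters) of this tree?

Map each character onto (((Epsilon,(Theta,(Alpha,Zeta))),Beta),Delta) (rooted by Outgroup) and count the minimum state changes it requires (Fitch parsimony):
Character 1: 1; Character 2: 2; Character 3: 3; Character 4: 1; Character 5: 2; Character 6: 2.
Total tree length = 11.

11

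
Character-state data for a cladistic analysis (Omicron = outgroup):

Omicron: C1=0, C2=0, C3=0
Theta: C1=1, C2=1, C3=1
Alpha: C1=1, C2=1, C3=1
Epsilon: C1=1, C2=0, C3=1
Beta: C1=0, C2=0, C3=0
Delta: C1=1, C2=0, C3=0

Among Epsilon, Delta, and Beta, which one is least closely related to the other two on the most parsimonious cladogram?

The outgroup has state '0' for every character, so '1' is the derived state throughout.
C1 (derived state '1') is shared by Alpha, Delta, Epsilon, and Theta — a synapomorphy uniting that clade.
C2 (derived state '1') is shared by Alpha and Theta — a synapomorphy uniting that clade.
C3 (derived state '1') is shared by Alpha, Epsilon, and Theta — a synapomorphy uniting that clade.
Most parsimonious ingroup topology: ((((Theta,Alpha),Epsilon),Delta),Beta).
Delta and Epsilon share a more recent common ancestor with each other than either does with Beta, so Beta is the least closely related of the three.

Beta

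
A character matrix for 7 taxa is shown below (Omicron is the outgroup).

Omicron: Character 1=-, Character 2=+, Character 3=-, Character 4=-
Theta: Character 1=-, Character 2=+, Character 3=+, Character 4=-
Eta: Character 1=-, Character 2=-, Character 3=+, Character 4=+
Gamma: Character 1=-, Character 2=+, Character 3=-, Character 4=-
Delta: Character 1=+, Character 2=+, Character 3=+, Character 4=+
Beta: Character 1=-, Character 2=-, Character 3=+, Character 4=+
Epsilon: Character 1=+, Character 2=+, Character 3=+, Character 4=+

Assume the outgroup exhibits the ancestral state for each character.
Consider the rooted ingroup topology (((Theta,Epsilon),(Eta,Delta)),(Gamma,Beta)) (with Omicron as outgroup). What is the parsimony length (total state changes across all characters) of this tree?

Map each character onto (((Theta,Epsilon),(Eta,Delta)),(Gamma,Beta)) (rooted by Omicron) and count the minimum state changes it requires (Fitch parsimony):
Character 1: 2; Character 2: 2; Character 3: 2; Character 4: 3.
Total tree length = 9.

9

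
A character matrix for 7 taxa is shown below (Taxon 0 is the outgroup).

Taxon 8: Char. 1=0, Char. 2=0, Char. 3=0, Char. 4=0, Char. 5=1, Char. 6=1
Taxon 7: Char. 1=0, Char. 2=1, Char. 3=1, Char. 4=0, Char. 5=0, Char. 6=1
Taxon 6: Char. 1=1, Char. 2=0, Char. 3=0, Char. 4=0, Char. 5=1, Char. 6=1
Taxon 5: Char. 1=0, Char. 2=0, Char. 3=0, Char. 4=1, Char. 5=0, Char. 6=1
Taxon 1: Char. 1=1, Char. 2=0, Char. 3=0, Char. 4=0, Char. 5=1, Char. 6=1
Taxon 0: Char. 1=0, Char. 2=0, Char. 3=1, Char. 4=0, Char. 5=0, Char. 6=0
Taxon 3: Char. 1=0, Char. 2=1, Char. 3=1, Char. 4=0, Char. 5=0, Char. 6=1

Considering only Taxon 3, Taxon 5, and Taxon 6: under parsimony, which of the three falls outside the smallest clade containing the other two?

Character polarity is set by the outgroup: the derived state is whichever differs from the outgroup's state, so for Char. 3 the derived state is '0', and for the remaining characters it is '1'.
Char. 1: derived state '1' in Taxon 1 and Taxon 6 only — synapomorphy for {Taxon 1, Taxon 6}.
Char. 2: derived state '1' in Taxon 3 and Taxon 7 only — synapomorphy for {Taxon 3, Taxon 7}.
Only Taxon 1, Taxon 5, Taxon 6, and Taxon 8 show the derived state '0' for Char. 3, supporting them as a clade.
Char. 4 (derived state '1') is unique to Taxon 5 (autapomorphy; uninformative for grouping).
Char. 5 (derived state '1') is shared by Taxon 1, Taxon 6, and Taxon 8 — a synapomorphy uniting that clade.
All ingroup taxa share the derived state '1' for Char. 6; it defines the ingroup but does not resolve relationships within it.
Most parsimonious ingroup topology: ((Taxon 7,Taxon 3),(((Taxon 1,Taxon 6),Taxon 8),Taxon 5)).
Taxon 6 and Taxon 5 share a more recent common ancestor with each other than either does with Taxon 3, so Taxon 3 is the least closely related of the three.

Taxon 3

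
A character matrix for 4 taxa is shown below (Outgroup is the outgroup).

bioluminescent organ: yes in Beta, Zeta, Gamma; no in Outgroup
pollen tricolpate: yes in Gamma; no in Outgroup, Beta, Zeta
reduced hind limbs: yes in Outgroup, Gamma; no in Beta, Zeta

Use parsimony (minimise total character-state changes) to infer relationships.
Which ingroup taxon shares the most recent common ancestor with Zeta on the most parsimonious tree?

Character polarity is set by the outgroup: the derived state is whichever differs from the outgroup's state, so for reduced hind limbs the derived state is 'no', and for the remaining characters it is 'yes'.
All ingroup taxa share the derived state 'yes' for bioluminescent organ; it defines the ingroup but does not resolve relationships within it.
pollen tricolpate: derived state 'yes' in Gamma only — an autapomorphy, so it tells us nothing about relationships among taxa.
reduced hind limbs: derived state 'no' in Beta and Zeta only — synapomorphy for {Beta, Zeta}.
Most parsimonious ingroup topology: ((Beta,Zeta),Gamma).
Zeta and Beta form a cherry on this tree, so they are sister taxa.

Beta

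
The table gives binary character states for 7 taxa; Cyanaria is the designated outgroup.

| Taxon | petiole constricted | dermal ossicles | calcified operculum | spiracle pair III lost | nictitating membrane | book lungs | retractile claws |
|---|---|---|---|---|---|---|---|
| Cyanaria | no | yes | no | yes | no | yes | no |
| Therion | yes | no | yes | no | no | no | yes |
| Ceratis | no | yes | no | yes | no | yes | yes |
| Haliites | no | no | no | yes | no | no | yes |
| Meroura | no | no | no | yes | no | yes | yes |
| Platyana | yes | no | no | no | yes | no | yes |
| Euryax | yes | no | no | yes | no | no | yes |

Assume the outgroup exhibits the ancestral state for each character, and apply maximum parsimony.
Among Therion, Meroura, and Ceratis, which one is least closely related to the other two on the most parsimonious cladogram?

Character polarity is set by the outgroup: the derived state is whichever differs from the outgroup's state, so for dermal ossicles, spiracle pair III lost, book lungs the derived state is 'no', and for the remaining characters it is 'yes'.
petiole constricted (derived state 'yes') is shared by Euryax, Platyana, and Therion — a synapomorphy uniting that clade.
Only Euryax, Haliites, Meroura, Platyana, and Therion show the derived state 'no' for dermal ossicles, supporting them as a clade.
calcified operculum (derived state 'yes') is unique to Therion (autapomorphy; uninformative for grouping).
spiracle pair III lost (derived state 'no') is shared by Platyana and Therion — a synapomorphy uniting that clade.
nictitating membrane (derived state 'yes') is unique to Platyana (autapomorphy; uninformative for grouping).
Only Euryax, Haliites, Platyana, and Therion show the derived state 'no' for book lungs, supporting them as a clade.
All ingroup taxa share the derived state 'yes' for retractile claws; it defines the ingroup but does not resolve relationships within it.
Most parsimonious ingroup topology: (((((Therion,Platyana),Euryax),Haliites),Meroura),Ceratis).
Meroura and Therion share a more recent common ancestor with each other than either does with Ceratis, so Ceratis is the least closely related of the three.

Ceratis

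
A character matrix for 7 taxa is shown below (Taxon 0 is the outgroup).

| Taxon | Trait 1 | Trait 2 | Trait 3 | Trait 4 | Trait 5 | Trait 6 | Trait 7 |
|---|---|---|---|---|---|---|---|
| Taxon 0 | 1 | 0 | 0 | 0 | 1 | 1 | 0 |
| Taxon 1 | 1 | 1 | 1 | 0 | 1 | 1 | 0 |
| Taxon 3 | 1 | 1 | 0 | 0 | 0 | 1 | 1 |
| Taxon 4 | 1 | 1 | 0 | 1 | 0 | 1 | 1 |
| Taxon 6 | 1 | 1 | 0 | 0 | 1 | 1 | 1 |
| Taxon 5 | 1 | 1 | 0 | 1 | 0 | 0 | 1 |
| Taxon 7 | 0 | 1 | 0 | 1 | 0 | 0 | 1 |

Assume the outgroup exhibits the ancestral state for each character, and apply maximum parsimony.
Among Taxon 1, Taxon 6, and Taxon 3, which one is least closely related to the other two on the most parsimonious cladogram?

Taxon 1

Character polarity is set by the outgroup: the derived state is whichever differs from the outgroup's state, so for Trait 1, Trait 5, Trait 6 the derived state is '0', and for the remaining characters it is '1'.
Trait 1 (derived state '0') is unique to Taxon 7 (autapomorphy; uninformative for grouping).
Trait 2 (derived state '1') is shared by all ingroup taxa — unites the whole ingroup.
Trait 3: derived state '1' in Taxon 1 only — an autapomorphy, so it tells us nothing about relationships among taxa.
Trait 4 (derived state '1') is shared by Taxon 4, Taxon 5, and Taxon 7 — a synapomorphy uniting that clade.
Trait 5 (derived state '0') is shared by Taxon 3, Taxon 4, Taxon 5, and Taxon 7 — a synapomorphy uniting that clade.
Trait 6: derived state '0' in Taxon 5 and Taxon 7 only — synapomorphy for {Taxon 5, Taxon 7}.
Only Taxon 3, Taxon 4, Taxon 5, Taxon 6, and Taxon 7 show the derived state '1' for Trait 7, supporting them as a clade.
Most parsimonious ingroup topology: (Taxon 1,((Taxon 3,(Taxon 4,(Taxon 5,Taxon 7))),Taxon 6)).
Taxon 6 and Taxon 3 share a more recent common ancestor with each other than either does with Taxon 1, so Taxon 1 is the least closely related of the three.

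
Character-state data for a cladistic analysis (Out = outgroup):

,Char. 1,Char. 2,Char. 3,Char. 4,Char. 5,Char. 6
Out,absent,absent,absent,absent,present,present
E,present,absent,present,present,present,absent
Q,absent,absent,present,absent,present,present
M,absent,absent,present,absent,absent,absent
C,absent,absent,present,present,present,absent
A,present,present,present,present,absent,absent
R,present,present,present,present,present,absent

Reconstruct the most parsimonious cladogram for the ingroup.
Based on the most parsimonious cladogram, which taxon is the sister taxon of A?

R

Character polarity is set by the outgroup: the derived state is whichever differs from the outgroup's state, so for Char. 5, Char. 6 the derived state is 'absent', and for the remaining characters it is 'present'.
Char. 1: derived state 'present' in A, E, and R only — synapomorphy for {A, E, R}.
Char. 2: derived state 'present' in A and R only — synapomorphy for {A, R}.
Char. 3 (derived state 'present') is shared by all ingroup taxa — unites the whole ingroup.
Char. 4 (derived state 'present') is shared by A, C, E, and R — a synapomorphy uniting that clade.
Char. 5 groups A and M, which is incompatible with the clades supported by the remaining characters; treating it as convergent (homoplasy) costs fewer steps than any alternative tree.
Char. 6 (derived state 'absent') is shared by A, C, E, M, and R — a synapomorphy uniting that clade.
Most parsimonious ingroup topology: ((((E,(A,R)),C),M),Q).
A and R form a cherry on this tree, so they are sister taxa.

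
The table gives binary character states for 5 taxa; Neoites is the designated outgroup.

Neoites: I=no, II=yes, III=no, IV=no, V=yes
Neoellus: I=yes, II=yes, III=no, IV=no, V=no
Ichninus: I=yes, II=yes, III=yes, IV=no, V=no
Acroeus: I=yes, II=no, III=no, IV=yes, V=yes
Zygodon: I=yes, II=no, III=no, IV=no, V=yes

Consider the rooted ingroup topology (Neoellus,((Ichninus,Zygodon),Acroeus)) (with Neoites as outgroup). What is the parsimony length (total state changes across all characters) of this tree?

Map each character onto (Neoellus,((Ichninus,Zygodon),Acroeus)) (rooted by Neoites) and count the minimum state changes it requires (Fitch parsimony):
I: 1; II: 2; III: 1; IV: 1; V: 2.
Total tree length = 7.

7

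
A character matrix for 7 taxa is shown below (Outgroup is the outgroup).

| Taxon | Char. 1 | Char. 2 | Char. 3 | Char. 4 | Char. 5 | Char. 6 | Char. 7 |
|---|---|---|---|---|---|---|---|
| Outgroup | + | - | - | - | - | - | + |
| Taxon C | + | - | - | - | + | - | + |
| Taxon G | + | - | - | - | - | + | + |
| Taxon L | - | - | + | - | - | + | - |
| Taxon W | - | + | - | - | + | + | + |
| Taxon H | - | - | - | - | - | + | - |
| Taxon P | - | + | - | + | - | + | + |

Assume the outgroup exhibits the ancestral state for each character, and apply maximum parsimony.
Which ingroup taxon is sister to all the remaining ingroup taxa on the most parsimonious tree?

Character polarity is set by the outgroup: the derived state is whichever differs from the outgroup's state, so for Char. 1, Char. 7 the derived state is '-', and for the remaining characters it is '+'.
Only Taxon H, Taxon L, Taxon P, and Taxon W show the derived state '-' for Char. 1, supporting them as a clade.
Char. 2: derived state '+' in Taxon P and Taxon W only — synapomorphy for {Taxon P, Taxon W}.
Char. 3 (derived state '+') is unique to Taxon L (autapomorphy; uninformative for grouping).
Char. 4: derived state '+' in Taxon P only — an autapomorphy, so it tells us nothing about relationships among taxa.
Char. 5 groups Taxon C and Taxon W, which is incompatible with the clades supported by the remaining characters; treating it as convergent (homoplasy) costs fewer steps than any alternative tree.
Only Taxon G, Taxon H, Taxon L, Taxon P, and Taxon W show the derived state '+' for Char. 6, supporting them as a clade.
Only Taxon H and Taxon L show the derived state '-' for Char. 7, supporting them as a clade.
Most parsimonious ingroup topology: ((((Taxon L,Taxon H),(Taxon W,Taxon P)),Taxon G),Taxon C).
Taxon C is sister to the clade containing all other ingroup taxa, so it is the earliest-diverging (most basal) ingroup lineage.

Taxon C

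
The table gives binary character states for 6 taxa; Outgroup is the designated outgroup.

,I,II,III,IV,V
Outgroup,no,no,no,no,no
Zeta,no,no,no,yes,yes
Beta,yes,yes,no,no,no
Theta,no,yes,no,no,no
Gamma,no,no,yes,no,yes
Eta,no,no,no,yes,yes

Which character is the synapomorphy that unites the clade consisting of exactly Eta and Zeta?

The outgroup has state 'no' for every character, so 'yes' is the derived state throughout.
I: derived state 'yes' in Beta only — an autapomorphy, so it tells us nothing about relationships among taxa.
Only Beta and Theta show the derived state 'yes' for II, supporting them as a clade.
III: derived state 'yes' in Gamma only — an autapomorphy, so it tells us nothing about relationships among taxa.
Only Eta and Zeta show the derived state 'yes' for IV, supporting them as a clade.
V: derived state 'yes' in Eta, Gamma, and Zeta only — synapomorphy for {Eta, Gamma, Zeta}.
Most parsimonious ingroup topology: (((Zeta,Eta),Gamma),(Beta,Theta)).
The clade {Eta, Zeta} is supported by IV: its derived state 'yes' occurs in exactly those taxa and in no other taxon (including the outgroup).

IV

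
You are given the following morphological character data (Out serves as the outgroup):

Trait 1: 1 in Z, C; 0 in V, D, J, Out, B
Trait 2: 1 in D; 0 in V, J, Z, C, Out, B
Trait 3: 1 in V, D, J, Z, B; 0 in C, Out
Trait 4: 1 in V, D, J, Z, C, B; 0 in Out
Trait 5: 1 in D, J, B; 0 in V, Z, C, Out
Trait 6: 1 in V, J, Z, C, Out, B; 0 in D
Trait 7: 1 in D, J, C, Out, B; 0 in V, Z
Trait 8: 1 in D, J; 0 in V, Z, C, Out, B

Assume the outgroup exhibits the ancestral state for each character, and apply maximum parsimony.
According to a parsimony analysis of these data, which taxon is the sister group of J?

Character polarity is set by the outgroup: the derived state is whichever differs from the outgroup's state, so for Trait 6, Trait 7 the derived state is '0', and for the remaining characters it is '1'.
Trait 1 groups C and Z, which is incompatible with the clades supported by the remaining characters; treating it as convergent (homoplasy) costs fewer steps than any alternative tree.
Trait 2 (derived state '1') is unique to D (autapomorphy; uninformative for grouping).
Only B, D, J, V, and Z show the derived state '1' for Trait 3, supporting them as a clade.
All ingroup taxa share the derived state '1' for Trait 4; it defines the ingroup but does not resolve relationships within it.
Only B, D, and J show the derived state '1' for Trait 5, supporting them as a clade.
Trait 6: derived state '0' in D only — an autapomorphy, so it tells us nothing about relationships among taxa.
Trait 7 (derived state '0') is shared by V and Z — a synapomorphy uniting that clade.
Trait 8: derived state '1' in D and J only — synapomorphy for {D, J}.
Most parsimonious ingroup topology: (((B,(D,J)),(V,Z)),C).
J and D form a cherry on this tree, so they are sister taxa.

D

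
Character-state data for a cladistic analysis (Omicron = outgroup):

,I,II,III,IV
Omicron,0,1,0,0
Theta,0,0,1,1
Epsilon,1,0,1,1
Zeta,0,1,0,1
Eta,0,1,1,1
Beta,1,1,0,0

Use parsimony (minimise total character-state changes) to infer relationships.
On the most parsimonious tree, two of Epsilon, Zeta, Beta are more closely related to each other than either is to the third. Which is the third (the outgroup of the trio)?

Beta

Character polarity is set by the outgroup: the derived state is whichever differs from the outgroup's state, so for II the derived state is '0', and for the remaining characters it is '1'.
I groups Beta and Epsilon, which is incompatible with the clades supported by the remaining characters; treating it as convergent (homoplasy) costs fewer steps than any alternative tree.
II: derived state '0' in Epsilon and Theta only — synapomorphy for {Epsilon, Theta}.
III (derived state '1') is shared by Epsilon, Eta, and Theta — a synapomorphy uniting that clade.
IV: derived state '1' in Epsilon, Eta, Theta, and Zeta only — synapomorphy for {Epsilon, Eta, Theta, Zeta}.
Most parsimonious ingroup topology: ((((Theta,Epsilon),Eta),Zeta),Beta).
Epsilon and Zeta share a more recent common ancestor with each other than either does with Beta, so Beta is the least closely related of the three.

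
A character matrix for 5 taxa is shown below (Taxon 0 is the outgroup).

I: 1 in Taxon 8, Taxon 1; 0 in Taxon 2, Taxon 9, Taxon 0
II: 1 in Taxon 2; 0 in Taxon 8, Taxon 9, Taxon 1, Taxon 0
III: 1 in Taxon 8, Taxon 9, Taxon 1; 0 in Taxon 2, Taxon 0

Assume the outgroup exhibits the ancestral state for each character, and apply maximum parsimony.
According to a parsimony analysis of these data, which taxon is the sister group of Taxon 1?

Taxon 8

The outgroup has state '0' for every character, so '1' is the derived state throughout.
I: derived state '1' in Taxon 1 and Taxon 8 only — synapomorphy for {Taxon 1, Taxon 8}.
II: derived state '1' in Taxon 2 only — an autapomorphy, so it tells us nothing about relationships among taxa.
Only Taxon 1, Taxon 8, and Taxon 9 show the derived state '1' for III, supporting them as a clade.
Most parsimonious ingroup topology: (Taxon 2,(Taxon 9,(Taxon 1,Taxon 8))).
Taxon 1 and Taxon 8 form a cherry on this tree, so they are sister taxa.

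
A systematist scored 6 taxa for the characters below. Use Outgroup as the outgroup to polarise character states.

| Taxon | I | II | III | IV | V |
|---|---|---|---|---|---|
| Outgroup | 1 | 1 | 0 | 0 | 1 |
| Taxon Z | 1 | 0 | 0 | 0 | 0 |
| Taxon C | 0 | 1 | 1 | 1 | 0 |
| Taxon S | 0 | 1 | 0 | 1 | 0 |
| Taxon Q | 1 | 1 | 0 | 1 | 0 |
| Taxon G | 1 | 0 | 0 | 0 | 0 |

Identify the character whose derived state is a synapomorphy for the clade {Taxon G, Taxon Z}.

II

Character polarity is set by the outgroup: the derived state is whichever differs from the outgroup's state, so for I, II, V the derived state is '0', and for the remaining characters it is '1'.
I: derived state '0' in Taxon C and Taxon S only — synapomorphy for {Taxon C, Taxon S}.
II (derived state '0') is shared by Taxon G and Taxon Z — a synapomorphy uniting that clade.
III (derived state '1') is unique to Taxon C (autapomorphy; uninformative for grouping).
IV: derived state '1' in Taxon C, Taxon Q, and Taxon S only — synapomorphy for {Taxon C, Taxon Q, Taxon S}.
All ingroup taxa share the derived state '0' for V; it defines the ingroup but does not resolve relationships within it.
Most parsimonious ingroup topology: ((Taxon Z,Taxon G),((Taxon C,Taxon S),Taxon Q)).
The clade {Taxon G, Taxon Z} is supported by II: its derived state '0' occurs in exactly those taxa and in no other taxon (including the outgroup).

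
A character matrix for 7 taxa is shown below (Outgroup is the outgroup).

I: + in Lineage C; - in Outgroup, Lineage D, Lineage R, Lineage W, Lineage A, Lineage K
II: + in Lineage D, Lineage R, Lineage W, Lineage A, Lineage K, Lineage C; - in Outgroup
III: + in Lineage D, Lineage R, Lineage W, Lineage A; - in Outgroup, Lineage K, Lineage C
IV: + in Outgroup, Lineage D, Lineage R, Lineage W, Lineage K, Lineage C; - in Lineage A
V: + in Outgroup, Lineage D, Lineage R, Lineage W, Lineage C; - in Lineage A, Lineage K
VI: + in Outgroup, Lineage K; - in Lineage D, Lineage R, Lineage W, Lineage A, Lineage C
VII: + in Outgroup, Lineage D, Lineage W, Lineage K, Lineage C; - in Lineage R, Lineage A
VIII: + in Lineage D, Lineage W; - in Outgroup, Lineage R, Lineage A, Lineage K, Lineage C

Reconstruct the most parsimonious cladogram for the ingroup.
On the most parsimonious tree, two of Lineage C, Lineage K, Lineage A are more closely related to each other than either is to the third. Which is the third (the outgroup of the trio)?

Character polarity is set by the outgroup: the derived state is whichever differs from the outgroup's state, so for IV, V, VI, VII the derived state is '-', and for the remaining characters it is '+'.
I (derived state '+') is unique to Lineage C (autapomorphy; uninformative for grouping).
II (derived state '+') is shared by all ingroup taxa — unites the whole ingroup.
III: derived state '+' in Lineage A, Lineage D, Lineage R, and Lineage W only — synapomorphy for {Lineage A, Lineage D, Lineage R, Lineage W}.
IV: derived state '-' in Lineage A only — an autapomorphy, so it tells us nothing about relationships among taxa.
V (state '-') occurs in Lineage A and Lineage K but conflicts with the nesting implied by the other characters — most parsimoniously interpreted as homoplasy.
Only Lineage A, Lineage C, Lineage D, Lineage R, and Lineage W show the derived state '-' for VI, supporting them as a clade.
Only Lineage A and Lineage R show the derived state '-' for VII, supporting them as a clade.
VIII: derived state '+' in Lineage D and Lineage W only — synapomorphy for {Lineage D, Lineage W}.
Most parsimonious ingroup topology: ((((Lineage D,Lineage W),(Lineage R,Lineage A)),Lineage C),Lineage K).
Lineage A and Lineage C share a more recent common ancestor with each other than either does with Lineage K, so Lineage K is the least closely related of the three.

Lineage K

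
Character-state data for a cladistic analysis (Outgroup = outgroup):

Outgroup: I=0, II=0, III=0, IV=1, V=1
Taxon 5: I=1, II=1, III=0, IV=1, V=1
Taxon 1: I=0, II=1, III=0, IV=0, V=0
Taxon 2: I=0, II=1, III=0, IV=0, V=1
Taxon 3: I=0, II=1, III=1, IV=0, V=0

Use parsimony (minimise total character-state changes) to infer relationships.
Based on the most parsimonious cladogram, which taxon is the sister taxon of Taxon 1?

Taxon 3

Character polarity is set by the outgroup: the derived state is whichever differs from the outgroup's state, so for IV, V the derived state is '0', and for the remaining characters it is '1'.
I: derived state '1' in Taxon 5 only — an autapomorphy, so it tells us nothing about relationships among taxa.
All ingroup taxa share the derived state '1' for II; it defines the ingroup but does not resolve relationships within it.
III (derived state '1') is unique to Taxon 3 (autapomorphy; uninformative for grouping).
IV: derived state '0' in Taxon 1, Taxon 2, and Taxon 3 only — synapomorphy for {Taxon 1, Taxon 2, Taxon 3}.
Only Taxon 1 and Taxon 3 show the derived state '0' for V, supporting them as a clade.
Most parsimonious ingroup topology: (Taxon 5,((Taxon 1,Taxon 3),Taxon 2)).
Taxon 1 and Taxon 3 form a cherry on this tree, so they are sister taxa.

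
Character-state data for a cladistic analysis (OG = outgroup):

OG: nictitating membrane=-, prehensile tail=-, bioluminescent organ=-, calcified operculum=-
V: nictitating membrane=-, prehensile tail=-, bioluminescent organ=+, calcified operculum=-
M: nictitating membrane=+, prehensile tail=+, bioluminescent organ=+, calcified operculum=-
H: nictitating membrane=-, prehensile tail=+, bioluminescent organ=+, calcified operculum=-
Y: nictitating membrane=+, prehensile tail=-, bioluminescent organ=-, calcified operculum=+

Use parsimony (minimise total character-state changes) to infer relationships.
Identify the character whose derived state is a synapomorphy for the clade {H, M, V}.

The outgroup has state '-' for every character, so '+' is the derived state throughout.
nictitating membrane (state '+') occurs in M and Y but conflicts with the nesting implied by the other characters — most parsimoniously interpreted as homoplasy.
prehensile tail: derived state '+' in H and M only — synapomorphy for {H, M}.
bioluminescent organ: derived state '+' in H, M, and V only — synapomorphy for {H, M, V}.
calcified operculum (derived state '+') is unique to Y (autapomorphy; uninformative for grouping).
Most parsimonious ingroup topology: ((V,(M,H)),Y).
The clade {H, M, V} is supported by bioluminescent organ: its derived state '+' occurs in exactly those taxa and in no other taxon (including the outgroup).

bioluminescent organ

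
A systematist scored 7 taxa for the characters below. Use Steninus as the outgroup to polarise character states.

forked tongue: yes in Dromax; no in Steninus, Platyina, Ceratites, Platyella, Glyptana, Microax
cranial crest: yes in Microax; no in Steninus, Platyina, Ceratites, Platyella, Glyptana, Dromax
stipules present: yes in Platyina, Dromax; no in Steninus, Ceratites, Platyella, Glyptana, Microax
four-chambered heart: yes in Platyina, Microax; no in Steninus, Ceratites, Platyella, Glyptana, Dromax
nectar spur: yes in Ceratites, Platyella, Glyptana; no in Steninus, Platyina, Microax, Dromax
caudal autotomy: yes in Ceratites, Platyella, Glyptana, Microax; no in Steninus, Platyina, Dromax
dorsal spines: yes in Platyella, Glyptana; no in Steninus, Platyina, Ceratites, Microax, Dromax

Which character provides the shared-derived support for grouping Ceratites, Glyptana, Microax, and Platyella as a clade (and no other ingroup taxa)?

The outgroup has state 'no' for every character, so 'yes' is the derived state throughout.
forked tongue: derived state 'yes' in Dromax only — an autapomorphy, so it tells us nothing about relationships among taxa.
cranial crest: derived state 'yes' in Microax only — an autapomorphy, so it tells us nothing about relationships among taxa.
stipules present (derived state 'yes') is shared by Dromax and Platyina — a synapomorphy uniting that clade.
four-chambered heart groups Microax and Platyina, which is incompatible with the clades supported by the remaining characters; treating it as convergent (homoplasy) costs fewer steps than any alternative tree.
nectar spur: derived state 'yes' in Ceratites, Glyptana, and Platyella only — synapomorphy for {Ceratites, Glyptana, Platyella}.
caudal autotomy: derived state 'yes' in Ceratites, Glyptana, Microax, and Platyella only — synapomorphy for {Ceratites, Glyptana, Microax, Platyella}.
dorsal spines: derived state 'yes' in Glyptana and Platyella only — synapomorphy for {Glyptana, Platyella}.
Most parsimonious ingroup topology: ((Platyina,Dromax),(Microax,(Ceratites,(Glyptana,Platyella)))).
The clade {Ceratites, Glyptana, Microax, Platyella} is supported by caudal autotomy: its derived state 'yes' occurs in exactly those taxa and in no other taxon (including the outgroup).

caudal autotomy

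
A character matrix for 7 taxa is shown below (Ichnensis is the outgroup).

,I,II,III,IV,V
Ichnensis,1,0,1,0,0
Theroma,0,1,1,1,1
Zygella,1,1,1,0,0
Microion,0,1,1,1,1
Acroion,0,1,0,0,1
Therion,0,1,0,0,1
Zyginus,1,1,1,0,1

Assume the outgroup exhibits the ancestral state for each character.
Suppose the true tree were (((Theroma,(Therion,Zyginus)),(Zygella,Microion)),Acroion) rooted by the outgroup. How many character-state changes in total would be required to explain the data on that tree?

10

Map each character onto (((Theroma,(Therion,Zyginus)),(Zygella,Microion)),Acroion) (rooted by Ichnensis) and count the minimum state changes it requires (Fitch parsimony):
I: 3; II: 1; III: 2; IV: 2; V: 2.
Total tree length = 10.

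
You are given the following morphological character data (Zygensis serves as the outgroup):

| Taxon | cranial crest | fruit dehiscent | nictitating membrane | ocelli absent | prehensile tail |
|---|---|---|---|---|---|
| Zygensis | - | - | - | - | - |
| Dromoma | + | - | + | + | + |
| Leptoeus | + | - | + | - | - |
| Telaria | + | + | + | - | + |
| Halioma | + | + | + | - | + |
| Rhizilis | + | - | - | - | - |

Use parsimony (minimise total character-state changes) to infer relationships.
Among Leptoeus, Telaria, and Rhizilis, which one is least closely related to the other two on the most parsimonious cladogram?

The outgroup has state '-' for every character, so '+' is the derived state throughout.
All ingroup taxa share the derived state '+' for cranial crest; it defines the ingroup but does not resolve relationships within it.
fruit dehiscent: derived state '+' in Halioma and Telaria only — synapomorphy for {Halioma, Telaria}.
Only Dromoma, Halioma, Leptoeus, and Telaria show the derived state '+' for nictitating membrane, supporting them as a clade.
ocelli absent (derived state '+') is unique to Dromoma (autapomorphy; uninformative for grouping).
prehensile tail: derived state '+' in Dromoma, Halioma, and Telaria only — synapomorphy for {Dromoma, Halioma, Telaria}.
Most parsimonious ingroup topology: (((Dromoma,(Telaria,Halioma)),Leptoeus),Rhizilis).
Telaria and Leptoeus share a more recent common ancestor with each other than either does with Rhizilis, so Rhizilis is the least closely related of the three.

Rhizilis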